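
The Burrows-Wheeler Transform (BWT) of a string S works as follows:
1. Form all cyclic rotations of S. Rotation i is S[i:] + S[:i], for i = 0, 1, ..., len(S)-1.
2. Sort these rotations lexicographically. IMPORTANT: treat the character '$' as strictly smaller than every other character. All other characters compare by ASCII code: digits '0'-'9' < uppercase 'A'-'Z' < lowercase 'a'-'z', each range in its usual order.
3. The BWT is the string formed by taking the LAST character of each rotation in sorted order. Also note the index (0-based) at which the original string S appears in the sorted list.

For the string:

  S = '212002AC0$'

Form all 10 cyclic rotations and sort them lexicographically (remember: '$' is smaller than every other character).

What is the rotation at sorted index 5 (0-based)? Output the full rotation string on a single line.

Answer: 2002AC0$21

Derivation:
All 10 rotations (rotation i = S[i:]+S[:i]):
  rot[0] = 212002AC0$
  rot[1] = 12002AC0$2
  rot[2] = 2002AC0$21
  rot[3] = 002AC0$212
  rot[4] = 02AC0$2120
  rot[5] = 2AC0$21200
  rot[6] = AC0$212002
  rot[7] = C0$212002A
  rot[8] = 0$212002AC
  rot[9] = $212002AC0
Sorted (with $ < everything):
  sorted[0] = $212002AC0
  sorted[1] = 0$212002AC
  sorted[2] = 002AC0$212
  sorted[3] = 02AC0$2120
  sorted[4] = 12002AC0$2
  sorted[5] = 2002AC0$21
  sorted[6] = 212002AC0$
  sorted[7] = 2AC0$21200
  sorted[8] = AC0$212002
  sorted[9] = C0$212002A
sorted[5] = 2002AC0$21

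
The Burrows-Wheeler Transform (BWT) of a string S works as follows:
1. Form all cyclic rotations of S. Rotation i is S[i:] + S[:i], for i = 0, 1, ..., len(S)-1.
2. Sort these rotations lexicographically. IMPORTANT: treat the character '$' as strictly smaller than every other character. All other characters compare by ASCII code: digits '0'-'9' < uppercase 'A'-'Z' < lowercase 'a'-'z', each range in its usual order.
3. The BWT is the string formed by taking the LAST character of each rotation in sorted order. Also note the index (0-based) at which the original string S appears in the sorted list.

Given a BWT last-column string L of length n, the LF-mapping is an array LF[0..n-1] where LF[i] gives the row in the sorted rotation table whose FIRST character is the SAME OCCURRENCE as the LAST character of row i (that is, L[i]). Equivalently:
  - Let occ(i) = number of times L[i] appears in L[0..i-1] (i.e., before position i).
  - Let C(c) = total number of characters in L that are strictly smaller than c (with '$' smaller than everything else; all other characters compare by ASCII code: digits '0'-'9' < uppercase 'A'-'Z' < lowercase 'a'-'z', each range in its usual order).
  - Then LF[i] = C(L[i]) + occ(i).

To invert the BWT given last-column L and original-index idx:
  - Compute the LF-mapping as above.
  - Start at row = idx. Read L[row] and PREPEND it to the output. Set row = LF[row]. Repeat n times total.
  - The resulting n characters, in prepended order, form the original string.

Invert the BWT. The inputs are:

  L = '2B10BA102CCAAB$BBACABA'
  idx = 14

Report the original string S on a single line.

LF mapping: 5 13 3 1 14 7 4 2 6 19 20 8 9 15 0 16 17 10 21 11 18 12
Walk LF starting at row 14, prepending L[row]:
  step 1: row=14, L[14]='$', prepend. Next row=LF[14]=0
  step 2: row=0, L[0]='2', prepend. Next row=LF[0]=5
  step 3: row=5, L[5]='A', prepend. Next row=LF[5]=7
  step 4: row=7, L[7]='0', prepend. Next row=LF[7]=2
  step 5: row=2, L[2]='1', prepend. Next row=LF[2]=3
  step 6: row=3, L[3]='0', prepend. Next row=LF[3]=1
  step 7: row=1, L[1]='B', prepend. Next row=LF[1]=13
  step 8: row=13, L[13]='B', prepend. Next row=LF[13]=15
  step 9: row=15, L[15]='B', prepend. Next row=LF[15]=16
  step 10: row=16, L[16]='B', prepend. Next row=LF[16]=17
  step 11: row=17, L[17]='A', prepend. Next row=LF[17]=10
  step 12: row=10, L[10]='C', prepend. Next row=LF[10]=20
  step 13: row=20, L[20]='B', prepend. Next row=LF[20]=18
  step 14: row=18, L[18]='C', prepend. Next row=LF[18]=21
  step 15: row=21, L[21]='A', prepend. Next row=LF[21]=12
  step 16: row=12, L[12]='A', prepend. Next row=LF[12]=9
  step 17: row=9, L[9]='C', prepend. Next row=LF[9]=19
  step 18: row=19, L[19]='A', prepend. Next row=LF[19]=11
  step 19: row=11, L[11]='A', prepend. Next row=LF[11]=8
  step 20: row=8, L[8]='2', prepend. Next row=LF[8]=6
  step 21: row=6, L[6]='1', prepend. Next row=LF[6]=4
  step 22: row=4, L[4]='B', prepend. Next row=LF[4]=14
Reversed output: B12AACAACBCABBBB010A2$

Answer: B12AACAACBCABBBB010A2$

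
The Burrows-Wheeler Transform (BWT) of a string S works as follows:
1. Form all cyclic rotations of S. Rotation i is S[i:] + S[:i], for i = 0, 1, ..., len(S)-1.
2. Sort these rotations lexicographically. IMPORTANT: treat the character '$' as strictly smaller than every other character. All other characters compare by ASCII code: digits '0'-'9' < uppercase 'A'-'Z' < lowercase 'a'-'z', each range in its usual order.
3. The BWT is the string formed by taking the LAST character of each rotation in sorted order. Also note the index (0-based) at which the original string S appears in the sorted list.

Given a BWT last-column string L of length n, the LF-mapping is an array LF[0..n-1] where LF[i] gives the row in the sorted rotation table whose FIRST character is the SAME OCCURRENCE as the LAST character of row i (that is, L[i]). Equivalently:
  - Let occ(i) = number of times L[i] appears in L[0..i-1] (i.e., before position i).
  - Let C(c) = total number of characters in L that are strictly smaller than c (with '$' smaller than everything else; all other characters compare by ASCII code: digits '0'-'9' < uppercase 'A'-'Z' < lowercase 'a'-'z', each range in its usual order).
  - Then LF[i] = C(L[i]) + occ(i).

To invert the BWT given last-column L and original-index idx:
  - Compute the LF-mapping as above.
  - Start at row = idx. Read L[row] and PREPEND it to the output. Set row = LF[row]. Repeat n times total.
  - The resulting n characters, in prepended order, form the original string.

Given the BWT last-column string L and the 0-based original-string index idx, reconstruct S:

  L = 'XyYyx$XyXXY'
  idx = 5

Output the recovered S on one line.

Answer: YXYyxXyXyX$

Derivation:
LF mapping: 1 8 5 9 7 0 2 10 3 4 6
Walk LF starting at row 5, prepending L[row]:
  step 1: row=5, L[5]='$', prepend. Next row=LF[5]=0
  step 2: row=0, L[0]='X', prepend. Next row=LF[0]=1
  step 3: row=1, L[1]='y', prepend. Next row=LF[1]=8
  step 4: row=8, L[8]='X', prepend. Next row=LF[8]=3
  step 5: row=3, L[3]='y', prepend. Next row=LF[3]=9
  step 6: row=9, L[9]='X', prepend. Next row=LF[9]=4
  step 7: row=4, L[4]='x', prepend. Next row=LF[4]=7
  step 8: row=7, L[7]='y', prepend. Next row=LF[7]=10
  step 9: row=10, L[10]='Y', prepend. Next row=LF[10]=6
  step 10: row=6, L[6]='X', prepend. Next row=LF[6]=2
  step 11: row=2, L[2]='Y', prepend. Next row=LF[2]=5
Reversed output: YXYyxXyXyX$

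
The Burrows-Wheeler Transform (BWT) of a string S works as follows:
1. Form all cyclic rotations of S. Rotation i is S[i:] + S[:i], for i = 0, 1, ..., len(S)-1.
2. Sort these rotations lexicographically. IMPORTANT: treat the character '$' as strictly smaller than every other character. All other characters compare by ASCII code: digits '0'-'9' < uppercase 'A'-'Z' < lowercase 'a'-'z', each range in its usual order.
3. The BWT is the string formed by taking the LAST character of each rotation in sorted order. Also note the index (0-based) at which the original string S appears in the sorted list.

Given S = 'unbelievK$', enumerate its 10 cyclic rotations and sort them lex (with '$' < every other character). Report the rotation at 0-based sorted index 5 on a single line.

All 10 rotations (rotation i = S[i:]+S[:i]):
  rot[0] = unbelievK$
  rot[1] = nbelievK$u
  rot[2] = believK$un
  rot[3] = elievK$unb
  rot[4] = lievK$unbe
  rot[5] = ievK$unbel
  rot[6] = evK$unbeli
  rot[7] = vK$unbelie
  rot[8] = K$unbeliev
  rot[9] = $unbelievK
Sorted (with $ < everything):
  sorted[0] = $unbelievK
  sorted[1] = K$unbeliev
  sorted[2] = believK$un
  sorted[3] = elievK$unb
  sorted[4] = evK$unbeli
  sorted[5] = ievK$unbel
  sorted[6] = lievK$unbe
  sorted[7] = nbelievK$u
  sorted[8] = unbelievK$
  sorted[9] = vK$unbelie
sorted[5] = ievK$unbel

Answer: ievK$unbel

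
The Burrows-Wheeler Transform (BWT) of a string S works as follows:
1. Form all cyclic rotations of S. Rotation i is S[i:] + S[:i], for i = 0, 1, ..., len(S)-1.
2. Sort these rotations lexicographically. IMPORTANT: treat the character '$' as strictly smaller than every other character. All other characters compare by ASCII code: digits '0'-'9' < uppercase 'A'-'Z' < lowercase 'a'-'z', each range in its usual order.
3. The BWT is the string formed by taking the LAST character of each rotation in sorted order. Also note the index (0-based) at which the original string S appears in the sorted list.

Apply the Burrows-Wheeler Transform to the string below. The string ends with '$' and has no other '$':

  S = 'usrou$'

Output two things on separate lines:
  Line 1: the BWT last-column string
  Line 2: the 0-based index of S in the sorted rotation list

All 6 rotations (rotation i = S[i:]+S[:i]):
  rot[0] = usrou$
  rot[1] = srou$u
  rot[2] = rou$us
  rot[3] = ou$usr
  rot[4] = u$usro
  rot[5] = $usrou
Sorted (with $ < everything):
  sorted[0] = $usrou  (last char: 'u')
  sorted[1] = ou$usr  (last char: 'r')
  sorted[2] = rou$us  (last char: 's')
  sorted[3] = srou$u  (last char: 'u')
  sorted[4] = u$usro  (last char: 'o')
  sorted[5] = usrou$  (last char: '$')
Last column: ursuo$
Original string S is at sorted index 5

Answer: ursuo$
5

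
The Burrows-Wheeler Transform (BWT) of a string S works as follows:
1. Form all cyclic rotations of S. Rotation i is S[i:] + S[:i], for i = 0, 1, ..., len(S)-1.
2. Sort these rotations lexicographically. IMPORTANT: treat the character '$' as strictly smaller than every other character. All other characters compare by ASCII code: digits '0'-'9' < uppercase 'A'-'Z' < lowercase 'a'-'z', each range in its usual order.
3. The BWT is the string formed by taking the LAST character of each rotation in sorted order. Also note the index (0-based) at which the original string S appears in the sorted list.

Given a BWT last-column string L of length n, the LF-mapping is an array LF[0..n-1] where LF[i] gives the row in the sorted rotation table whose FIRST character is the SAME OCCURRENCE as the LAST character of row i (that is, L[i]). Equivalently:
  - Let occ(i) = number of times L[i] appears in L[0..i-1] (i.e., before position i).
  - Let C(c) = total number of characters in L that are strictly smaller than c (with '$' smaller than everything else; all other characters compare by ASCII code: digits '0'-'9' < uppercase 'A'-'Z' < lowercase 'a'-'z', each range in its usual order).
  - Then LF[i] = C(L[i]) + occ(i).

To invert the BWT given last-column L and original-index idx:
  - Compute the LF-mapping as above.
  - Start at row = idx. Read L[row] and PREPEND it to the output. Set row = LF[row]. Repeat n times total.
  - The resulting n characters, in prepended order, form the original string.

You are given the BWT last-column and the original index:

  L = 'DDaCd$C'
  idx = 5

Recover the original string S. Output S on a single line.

LF mapping: 3 4 5 1 6 0 2
Walk LF starting at row 5, prepending L[row]:
  step 1: row=5, L[5]='$', prepend. Next row=LF[5]=0
  step 2: row=0, L[0]='D', prepend. Next row=LF[0]=3
  step 3: row=3, L[3]='C', prepend. Next row=LF[3]=1
  step 4: row=1, L[1]='D', prepend. Next row=LF[1]=4
  step 5: row=4, L[4]='d', prepend. Next row=LF[4]=6
  step 6: row=6, L[6]='C', prepend. Next row=LF[6]=2
  step 7: row=2, L[2]='a', prepend. Next row=LF[2]=5
Reversed output: aCdDCD$

Answer: aCdDCD$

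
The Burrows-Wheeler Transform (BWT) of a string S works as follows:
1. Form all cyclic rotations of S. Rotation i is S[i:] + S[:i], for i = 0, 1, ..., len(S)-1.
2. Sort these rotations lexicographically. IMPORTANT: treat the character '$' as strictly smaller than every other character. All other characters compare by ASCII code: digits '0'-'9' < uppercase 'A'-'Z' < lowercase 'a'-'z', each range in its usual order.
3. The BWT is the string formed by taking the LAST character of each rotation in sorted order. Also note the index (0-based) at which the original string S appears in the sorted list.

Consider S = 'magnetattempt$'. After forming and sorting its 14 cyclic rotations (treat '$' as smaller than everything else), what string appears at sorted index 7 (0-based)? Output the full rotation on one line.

Answer: mpt$magnetatte

Derivation:
All 14 rotations (rotation i = S[i:]+S[:i]):
  rot[0] = magnetattempt$
  rot[1] = agnetattempt$m
  rot[2] = gnetattempt$ma
  rot[3] = netattempt$mag
  rot[4] = etattempt$magn
  rot[5] = tattempt$magne
  rot[6] = attempt$magnet
  rot[7] = ttempt$magneta
  rot[8] = tempt$magnetat
  rot[9] = empt$magnetatt
  rot[10] = mpt$magnetatte
  rot[11] = pt$magnetattem
  rot[12] = t$magnetattemp
  rot[13] = $magnetattempt
Sorted (with $ < everything):
  sorted[0] = $magnetattempt
  sorted[1] = agnetattempt$m
  sorted[2] = attempt$magnet
  sorted[3] = empt$magnetatt
  sorted[4] = etattempt$magn
  sorted[5] = gnetattempt$ma
  sorted[6] = magnetattempt$
  sorted[7] = mpt$magnetatte
  sorted[8] = netattempt$mag
  sorted[9] = pt$magnetattem
  sorted[10] = t$magnetattemp
  sorted[11] = tattempt$magne
  sorted[12] = tempt$magnetat
  sorted[13] = ttempt$magneta
sorted[7] = mpt$magnetatte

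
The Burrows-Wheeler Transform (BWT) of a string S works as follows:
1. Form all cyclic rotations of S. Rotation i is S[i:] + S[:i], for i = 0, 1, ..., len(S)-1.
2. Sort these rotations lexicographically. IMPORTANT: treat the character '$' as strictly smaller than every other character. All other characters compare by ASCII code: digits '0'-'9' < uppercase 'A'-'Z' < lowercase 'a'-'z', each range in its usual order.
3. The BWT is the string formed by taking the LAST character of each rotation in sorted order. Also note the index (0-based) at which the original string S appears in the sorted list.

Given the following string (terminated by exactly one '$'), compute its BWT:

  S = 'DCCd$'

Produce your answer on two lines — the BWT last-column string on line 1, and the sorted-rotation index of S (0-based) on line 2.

Answer: dDC$C
3

Derivation:
All 5 rotations (rotation i = S[i:]+S[:i]):
  rot[0] = DCCd$
  rot[1] = CCd$D
  rot[2] = Cd$DC
  rot[3] = d$DCC
  rot[4] = $DCCd
Sorted (with $ < everything):
  sorted[0] = $DCCd  (last char: 'd')
  sorted[1] = CCd$D  (last char: 'D')
  sorted[2] = Cd$DC  (last char: 'C')
  sorted[3] = DCCd$  (last char: '$')
  sorted[4] = d$DCC  (last char: 'C')
Last column: dDC$C
Original string S is at sorted index 3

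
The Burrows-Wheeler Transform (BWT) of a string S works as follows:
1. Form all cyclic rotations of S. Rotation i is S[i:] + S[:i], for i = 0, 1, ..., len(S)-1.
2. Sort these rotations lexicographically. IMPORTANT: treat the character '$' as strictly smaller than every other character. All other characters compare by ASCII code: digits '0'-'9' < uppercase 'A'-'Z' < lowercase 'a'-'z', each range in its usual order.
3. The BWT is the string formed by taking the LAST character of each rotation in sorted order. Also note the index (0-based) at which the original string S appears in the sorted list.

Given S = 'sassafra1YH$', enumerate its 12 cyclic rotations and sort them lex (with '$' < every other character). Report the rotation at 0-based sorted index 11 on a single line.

All 12 rotations (rotation i = S[i:]+S[:i]):
  rot[0] = sassafra1YH$
  rot[1] = assafra1YH$s
  rot[2] = ssafra1YH$sa
  rot[3] = safra1YH$sas
  rot[4] = afra1YH$sass
  rot[5] = fra1YH$sassa
  rot[6] = ra1YH$sassaf
  rot[7] = a1YH$sassafr
  rot[8] = 1YH$sassafra
  rot[9] = YH$sassafra1
  rot[10] = H$sassafra1Y
  rot[11] = $sassafra1YH
Sorted (with $ < everything):
  sorted[0] = $sassafra1YH
  sorted[1] = 1YH$sassafra
  sorted[2] = H$sassafra1Y
  sorted[3] = YH$sassafra1
  sorted[4] = a1YH$sassafr
  sorted[5] = afra1YH$sass
  sorted[6] = assafra1YH$s
  sorted[7] = fra1YH$sassa
  sorted[8] = ra1YH$sassaf
  sorted[9] = safra1YH$sas
  sorted[10] = sassafra1YH$
  sorted[11] = ssafra1YH$sa
sorted[11] = ssafra1YH$sa

Answer: ssafra1YH$sa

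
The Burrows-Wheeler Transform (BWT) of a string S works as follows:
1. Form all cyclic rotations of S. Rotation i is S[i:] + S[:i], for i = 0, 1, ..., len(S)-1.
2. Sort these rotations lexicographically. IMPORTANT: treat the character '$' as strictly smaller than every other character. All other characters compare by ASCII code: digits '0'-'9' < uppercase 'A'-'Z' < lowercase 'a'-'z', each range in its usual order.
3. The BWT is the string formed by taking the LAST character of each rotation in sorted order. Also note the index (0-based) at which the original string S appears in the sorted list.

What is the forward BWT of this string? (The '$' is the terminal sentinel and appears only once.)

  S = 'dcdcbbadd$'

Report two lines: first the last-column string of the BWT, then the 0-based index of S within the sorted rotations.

Answer: dbbcdddc$a
8

Derivation:
All 10 rotations (rotation i = S[i:]+S[:i]):
  rot[0] = dcdcbbadd$
  rot[1] = cdcbbadd$d
  rot[2] = dcbbadd$dc
  rot[3] = cbbadd$dcd
  rot[4] = bbadd$dcdc
  rot[5] = badd$dcdcb
  rot[6] = add$dcdcbb
  rot[7] = dd$dcdcbba
  rot[8] = d$dcdcbbad
  rot[9] = $dcdcbbadd
Sorted (with $ < everything):
  sorted[0] = $dcdcbbadd  (last char: 'd')
  sorted[1] = add$dcdcbb  (last char: 'b')
  sorted[2] = badd$dcdcb  (last char: 'b')
  sorted[3] = bbadd$dcdc  (last char: 'c')
  sorted[4] = cbbadd$dcd  (last char: 'd')
  sorted[5] = cdcbbadd$d  (last char: 'd')
  sorted[6] = d$dcdcbbad  (last char: 'd')
  sorted[7] = dcbbadd$dc  (last char: 'c')
  sorted[8] = dcdcbbadd$  (last char: '$')
  sorted[9] = dd$dcdcbba  (last char: 'a')
Last column: dbbcdddc$a
Original string S is at sorted index 8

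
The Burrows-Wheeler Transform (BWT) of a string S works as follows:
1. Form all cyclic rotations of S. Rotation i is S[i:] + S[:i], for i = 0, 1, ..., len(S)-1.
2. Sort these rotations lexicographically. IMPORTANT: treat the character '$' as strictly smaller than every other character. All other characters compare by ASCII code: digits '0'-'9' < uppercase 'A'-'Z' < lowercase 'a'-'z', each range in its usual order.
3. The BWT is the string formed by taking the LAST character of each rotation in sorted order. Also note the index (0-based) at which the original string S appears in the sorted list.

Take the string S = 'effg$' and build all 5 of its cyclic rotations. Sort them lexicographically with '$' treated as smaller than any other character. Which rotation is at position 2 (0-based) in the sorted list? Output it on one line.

Answer: ffg$e

Derivation:
All 5 rotations (rotation i = S[i:]+S[:i]):
  rot[0] = effg$
  rot[1] = ffg$e
  rot[2] = fg$ef
  rot[3] = g$eff
  rot[4] = $effg
Sorted (with $ < everything):
  sorted[0] = $effg
  sorted[1] = effg$
  sorted[2] = ffg$e
  sorted[3] = fg$ef
  sorted[4] = g$eff
sorted[2] = ffg$e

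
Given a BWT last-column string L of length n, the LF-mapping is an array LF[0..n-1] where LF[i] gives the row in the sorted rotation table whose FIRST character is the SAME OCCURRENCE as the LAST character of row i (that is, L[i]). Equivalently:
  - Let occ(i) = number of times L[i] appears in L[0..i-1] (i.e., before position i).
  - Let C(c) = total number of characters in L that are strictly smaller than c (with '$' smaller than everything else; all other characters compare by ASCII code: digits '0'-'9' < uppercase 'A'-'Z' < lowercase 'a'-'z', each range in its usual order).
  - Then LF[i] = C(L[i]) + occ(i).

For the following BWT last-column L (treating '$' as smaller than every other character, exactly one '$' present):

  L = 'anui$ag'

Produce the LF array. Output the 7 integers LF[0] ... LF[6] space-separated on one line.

Answer: 1 5 6 4 0 2 3

Derivation:
Char counts: '$':1, 'a':2, 'g':1, 'i':1, 'n':1, 'u':1
C (first-col start): C('$')=0, C('a')=1, C('g')=3, C('i')=4, C('n')=5, C('u')=6
L[0]='a': occ=0, LF[0]=C('a')+0=1+0=1
L[1]='n': occ=0, LF[1]=C('n')+0=5+0=5
L[2]='u': occ=0, LF[2]=C('u')+0=6+0=6
L[3]='i': occ=0, LF[3]=C('i')+0=4+0=4
L[4]='$': occ=0, LF[4]=C('$')+0=0+0=0
L[5]='a': occ=1, LF[5]=C('a')+1=1+1=2
L[6]='g': occ=0, LF[6]=C('g')+0=3+0=3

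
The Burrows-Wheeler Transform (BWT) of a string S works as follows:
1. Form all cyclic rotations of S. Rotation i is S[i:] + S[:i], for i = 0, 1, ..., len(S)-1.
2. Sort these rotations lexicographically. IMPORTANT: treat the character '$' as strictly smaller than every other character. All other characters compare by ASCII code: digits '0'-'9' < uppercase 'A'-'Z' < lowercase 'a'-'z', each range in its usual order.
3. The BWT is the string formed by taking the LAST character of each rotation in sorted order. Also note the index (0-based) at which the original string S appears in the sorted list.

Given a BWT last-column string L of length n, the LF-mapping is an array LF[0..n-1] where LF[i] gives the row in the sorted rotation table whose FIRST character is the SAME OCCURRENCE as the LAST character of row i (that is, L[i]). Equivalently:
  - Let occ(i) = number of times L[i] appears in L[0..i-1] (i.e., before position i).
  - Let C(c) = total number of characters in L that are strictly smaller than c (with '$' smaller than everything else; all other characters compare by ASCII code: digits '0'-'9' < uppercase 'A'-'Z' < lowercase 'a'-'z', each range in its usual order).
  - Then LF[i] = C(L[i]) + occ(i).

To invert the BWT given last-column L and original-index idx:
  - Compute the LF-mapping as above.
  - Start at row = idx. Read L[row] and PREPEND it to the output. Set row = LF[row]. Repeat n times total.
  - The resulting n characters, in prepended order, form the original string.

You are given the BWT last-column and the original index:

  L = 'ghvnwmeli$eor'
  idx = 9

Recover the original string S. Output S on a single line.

Answer: overwhelming$

Derivation:
LF mapping: 3 4 11 8 12 7 1 6 5 0 2 9 10
Walk LF starting at row 9, prepending L[row]:
  step 1: row=9, L[9]='$', prepend. Next row=LF[9]=0
  step 2: row=0, L[0]='g', prepend. Next row=LF[0]=3
  step 3: row=3, L[3]='n', prepend. Next row=LF[3]=8
  step 4: row=8, L[8]='i', prepend. Next row=LF[8]=5
  step 5: row=5, L[5]='m', prepend. Next row=LF[5]=7
  step 6: row=7, L[7]='l', prepend. Next row=LF[7]=6
  step 7: row=6, L[6]='e', prepend. Next row=LF[6]=1
  step 8: row=1, L[1]='h', prepend. Next row=LF[1]=4
  step 9: row=4, L[4]='w', prepend. Next row=LF[4]=12
  step 10: row=12, L[12]='r', prepend. Next row=LF[12]=10
  step 11: row=10, L[10]='e', prepend. Next row=LF[10]=2
  step 12: row=2, L[2]='v', prepend. Next row=LF[2]=11
  step 13: row=11, L[11]='o', prepend. Next row=LF[11]=9
Reversed output: overwhelming$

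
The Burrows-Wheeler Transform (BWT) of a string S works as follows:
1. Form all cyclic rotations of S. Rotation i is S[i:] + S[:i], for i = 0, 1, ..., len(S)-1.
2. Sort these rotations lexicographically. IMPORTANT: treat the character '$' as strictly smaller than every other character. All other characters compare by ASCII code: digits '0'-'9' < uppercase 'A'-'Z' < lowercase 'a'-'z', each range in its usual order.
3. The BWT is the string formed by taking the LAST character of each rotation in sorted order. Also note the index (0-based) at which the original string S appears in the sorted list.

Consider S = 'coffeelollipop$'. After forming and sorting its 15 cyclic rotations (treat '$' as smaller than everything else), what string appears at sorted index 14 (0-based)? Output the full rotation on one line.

All 15 rotations (rotation i = S[i:]+S[:i]):
  rot[0] = coffeelollipop$
  rot[1] = offeelollipop$c
  rot[2] = ffeelollipop$co
  rot[3] = feelollipop$cof
  rot[4] = eelollipop$coff
  rot[5] = elollipop$coffe
  rot[6] = lollipop$coffee
  rot[7] = ollipop$coffeel
  rot[8] = llipop$coffeelo
  rot[9] = lipop$coffeelol
  rot[10] = ipop$coffeeloll
  rot[11] = pop$coffeelolli
  rot[12] = op$coffeelollip
  rot[13] = p$coffeelollipo
  rot[14] = $coffeelollipop
Sorted (with $ < everything):
  sorted[0] = $coffeelollipop
  sorted[1] = coffeelollipop$
  sorted[2] = eelollipop$coff
  sorted[3] = elollipop$coffe
  sorted[4] = feelollipop$cof
  sorted[5] = ffeelollipop$co
  sorted[6] = ipop$coffeeloll
  sorted[7] = lipop$coffeelol
  sorted[8] = llipop$coffeelo
  sorted[9] = lollipop$coffee
  sorted[10] = offeelollipop$c
  sorted[11] = ollipop$coffeel
  sorted[12] = op$coffeelollip
  sorted[13] = p$coffeelollipo
  sorted[14] = pop$coffeelolli
sorted[14] = pop$coffeelolli

Answer: pop$coffeelolli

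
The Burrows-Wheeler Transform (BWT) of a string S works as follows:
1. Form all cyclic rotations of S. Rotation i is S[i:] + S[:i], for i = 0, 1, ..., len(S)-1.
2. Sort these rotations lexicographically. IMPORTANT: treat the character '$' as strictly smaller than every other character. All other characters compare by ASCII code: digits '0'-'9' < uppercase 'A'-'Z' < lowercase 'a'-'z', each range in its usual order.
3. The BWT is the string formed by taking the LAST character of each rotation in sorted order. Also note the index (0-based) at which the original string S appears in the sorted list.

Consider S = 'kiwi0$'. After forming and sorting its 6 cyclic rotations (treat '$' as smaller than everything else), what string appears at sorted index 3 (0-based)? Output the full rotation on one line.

All 6 rotations (rotation i = S[i:]+S[:i]):
  rot[0] = kiwi0$
  rot[1] = iwi0$k
  rot[2] = wi0$ki
  rot[3] = i0$kiw
  rot[4] = 0$kiwi
  rot[5] = $kiwi0
Sorted (with $ < everything):
  sorted[0] = $kiwi0
  sorted[1] = 0$kiwi
  sorted[2] = i0$kiw
  sorted[3] = iwi0$k
  sorted[4] = kiwi0$
  sorted[5] = wi0$ki
sorted[3] = iwi0$k

Answer: iwi0$k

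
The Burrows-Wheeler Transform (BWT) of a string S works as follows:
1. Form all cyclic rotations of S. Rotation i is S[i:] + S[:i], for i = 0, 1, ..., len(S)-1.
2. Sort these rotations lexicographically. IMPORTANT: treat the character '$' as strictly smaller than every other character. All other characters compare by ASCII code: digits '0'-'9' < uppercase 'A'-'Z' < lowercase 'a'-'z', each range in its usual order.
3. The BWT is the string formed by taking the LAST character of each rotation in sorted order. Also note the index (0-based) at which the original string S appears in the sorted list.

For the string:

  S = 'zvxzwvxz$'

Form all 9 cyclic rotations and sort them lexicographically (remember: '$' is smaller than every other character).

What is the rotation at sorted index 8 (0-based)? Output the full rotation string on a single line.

All 9 rotations (rotation i = S[i:]+S[:i]):
  rot[0] = zvxzwvxz$
  rot[1] = vxzwvxz$z
  rot[2] = xzwvxz$zv
  rot[3] = zwvxz$zvx
  rot[4] = wvxz$zvxz
  rot[5] = vxz$zvxzw
  rot[6] = xz$zvxzwv
  rot[7] = z$zvxzwvx
  rot[8] = $zvxzwvxz
Sorted (with $ < everything):
  sorted[0] = $zvxzwvxz
  sorted[1] = vxz$zvxzw
  sorted[2] = vxzwvxz$z
  sorted[3] = wvxz$zvxz
  sorted[4] = xz$zvxzwv
  sorted[5] = xzwvxz$zv
  sorted[6] = z$zvxzwvx
  sorted[7] = zvxzwvxz$
  sorted[8] = zwvxz$zvx
sorted[8] = zwvxz$zvx

Answer: zwvxz$zvx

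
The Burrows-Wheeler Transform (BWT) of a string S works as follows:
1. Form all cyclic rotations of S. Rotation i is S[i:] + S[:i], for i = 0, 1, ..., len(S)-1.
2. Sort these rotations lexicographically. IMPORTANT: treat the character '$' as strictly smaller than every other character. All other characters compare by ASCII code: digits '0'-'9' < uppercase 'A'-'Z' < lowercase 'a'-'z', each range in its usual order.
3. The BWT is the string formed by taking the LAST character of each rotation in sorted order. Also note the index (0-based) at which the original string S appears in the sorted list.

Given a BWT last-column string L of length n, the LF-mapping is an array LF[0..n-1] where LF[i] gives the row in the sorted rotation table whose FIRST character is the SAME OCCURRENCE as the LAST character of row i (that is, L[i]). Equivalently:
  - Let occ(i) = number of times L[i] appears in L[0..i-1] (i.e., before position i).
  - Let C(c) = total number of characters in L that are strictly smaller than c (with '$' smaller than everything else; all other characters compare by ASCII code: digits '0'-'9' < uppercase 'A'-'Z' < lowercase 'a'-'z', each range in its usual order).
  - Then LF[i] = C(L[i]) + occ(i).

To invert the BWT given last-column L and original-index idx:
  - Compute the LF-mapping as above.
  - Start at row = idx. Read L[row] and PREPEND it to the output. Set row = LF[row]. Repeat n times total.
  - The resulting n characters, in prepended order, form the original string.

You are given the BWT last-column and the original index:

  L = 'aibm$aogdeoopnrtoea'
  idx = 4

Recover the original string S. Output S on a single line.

Answer: badgeronomatopoeia$

Derivation:
LF mapping: 1 9 4 10 0 2 12 8 5 6 13 14 16 11 17 18 15 7 3
Walk LF starting at row 4, prepending L[row]:
  step 1: row=4, L[4]='$', prepend. Next row=LF[4]=0
  step 2: row=0, L[0]='a', prepend. Next row=LF[0]=1
  step 3: row=1, L[1]='i', prepend. Next row=LF[1]=9
  step 4: row=9, L[9]='e', prepend. Next row=LF[9]=6
  step 5: row=6, L[6]='o', prepend. Next row=LF[6]=12
  step 6: row=12, L[12]='p', prepend. Next row=LF[12]=16
  step 7: row=16, L[16]='o', prepend. Next row=LF[16]=15
  step 8: row=15, L[15]='t', prepend. Next row=LF[15]=18
  step 9: row=18, L[18]='a', prepend. Next row=LF[18]=3
  step 10: row=3, L[3]='m', prepend. Next row=LF[3]=10
  step 11: row=10, L[10]='o', prepend. Next row=LF[10]=13
  step 12: row=13, L[13]='n', prepend. Next row=LF[13]=11
  step 13: row=11, L[11]='o', prepend. Next row=LF[11]=14
  step 14: row=14, L[14]='r', prepend. Next row=LF[14]=17
  step 15: row=17, L[17]='e', prepend. Next row=LF[17]=7
  step 16: row=7, L[7]='g', prepend. Next row=LF[7]=8
  step 17: row=8, L[8]='d', prepend. Next row=LF[8]=5
  step 18: row=5, L[5]='a', prepend. Next row=LF[5]=2
  step 19: row=2, L[2]='b', prepend. Next row=LF[2]=4
Reversed output: badgeronomatopoeia$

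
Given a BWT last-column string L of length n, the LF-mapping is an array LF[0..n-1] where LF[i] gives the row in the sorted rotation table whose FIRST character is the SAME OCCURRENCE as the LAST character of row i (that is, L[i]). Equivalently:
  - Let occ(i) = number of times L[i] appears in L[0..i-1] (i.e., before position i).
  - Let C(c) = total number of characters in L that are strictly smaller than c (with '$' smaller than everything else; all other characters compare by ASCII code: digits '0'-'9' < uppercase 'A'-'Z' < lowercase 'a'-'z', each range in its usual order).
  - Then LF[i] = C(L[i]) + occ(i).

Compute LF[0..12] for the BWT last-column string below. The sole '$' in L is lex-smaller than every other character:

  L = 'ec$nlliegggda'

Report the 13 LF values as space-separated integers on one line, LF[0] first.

Char counts: '$':1, 'a':1, 'c':1, 'd':1, 'e':2, 'g':3, 'i':1, 'l':2, 'n':1
C (first-col start): C('$')=0, C('a')=1, C('c')=2, C('d')=3, C('e')=4, C('g')=6, C('i')=9, C('l')=10, C('n')=12
L[0]='e': occ=0, LF[0]=C('e')+0=4+0=4
L[1]='c': occ=0, LF[1]=C('c')+0=2+0=2
L[2]='$': occ=0, LF[2]=C('$')+0=0+0=0
L[3]='n': occ=0, LF[3]=C('n')+0=12+0=12
L[4]='l': occ=0, LF[4]=C('l')+0=10+0=10
L[5]='l': occ=1, LF[5]=C('l')+1=10+1=11
L[6]='i': occ=0, LF[6]=C('i')+0=9+0=9
L[7]='e': occ=1, LF[7]=C('e')+1=4+1=5
L[8]='g': occ=0, LF[8]=C('g')+0=6+0=6
L[9]='g': occ=1, LF[9]=C('g')+1=6+1=7
L[10]='g': occ=2, LF[10]=C('g')+2=6+2=8
L[11]='d': occ=0, LF[11]=C('d')+0=3+0=3
L[12]='a': occ=0, LF[12]=C('a')+0=1+0=1

Answer: 4 2 0 12 10 11 9 5 6 7 8 3 1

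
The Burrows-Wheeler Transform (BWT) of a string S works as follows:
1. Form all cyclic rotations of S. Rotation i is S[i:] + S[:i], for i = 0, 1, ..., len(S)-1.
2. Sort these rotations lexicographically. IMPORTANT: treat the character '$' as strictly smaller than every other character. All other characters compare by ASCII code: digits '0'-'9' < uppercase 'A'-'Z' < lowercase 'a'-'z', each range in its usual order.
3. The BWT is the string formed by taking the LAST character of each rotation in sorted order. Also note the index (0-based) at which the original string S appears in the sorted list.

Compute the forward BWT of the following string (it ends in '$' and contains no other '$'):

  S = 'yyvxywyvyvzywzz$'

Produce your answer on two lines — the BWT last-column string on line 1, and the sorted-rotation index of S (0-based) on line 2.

All 16 rotations (rotation i = S[i:]+S[:i]):
  rot[0] = yyvxywyvyvzywzz$
  rot[1] = yvxywyvyvzywzz$y
  rot[2] = vxywyvyvzywzz$yy
  rot[3] = xywyvyvzywzz$yyv
  rot[4] = ywyvyvzywzz$yyvx
  rot[5] = wyvyvzywzz$yyvxy
  rot[6] = yvyvzywzz$yyvxyw
  rot[7] = vyvzywzz$yyvxywy
  rot[8] = yvzywzz$yyvxywyv
  rot[9] = vzywzz$yyvxywyvy
  rot[10] = zywzz$yyvxywyvyv
  rot[11] = ywzz$yyvxywyvyvz
  rot[12] = wzz$yyvxywyvyvzy
  rot[13] = zz$yyvxywyvyvzyw
  rot[14] = z$yyvxywyvyvzywz
  rot[15] = $yyvxywyvyvzywzz
Sorted (with $ < everything):
  sorted[0] = $yyvxywyvyvzywzz  (last char: 'z')
  sorted[1] = vxywyvyvzywzz$yy  (last char: 'y')
  sorted[2] = vyvzywzz$yyvxywy  (last char: 'y')
  sorted[3] = vzywzz$yyvxywyvy  (last char: 'y')
  sorted[4] = wyvyvzywzz$yyvxy  (last char: 'y')
  sorted[5] = wzz$yyvxywyvyvzy  (last char: 'y')
  sorted[6] = xywyvyvzywzz$yyv  (last char: 'v')
  sorted[7] = yvxywyvyvzywzz$y  (last char: 'y')
  sorted[8] = yvyvzywzz$yyvxyw  (last char: 'w')
  sorted[9] = yvzywzz$yyvxywyv  (last char: 'v')
  sorted[10] = ywyvyvzywzz$yyvx  (last char: 'x')
  sorted[11] = ywzz$yyvxywyvyvz  (last char: 'z')
  sorted[12] = yyvxywyvyvzywzz$  (last char: '$')
  sorted[13] = z$yyvxywyvyvzywz  (last char: 'z')
  sorted[14] = zywzz$yyvxywyvyv  (last char: 'v')
  sorted[15] = zz$yyvxywyvyvzyw  (last char: 'w')
Last column: zyyyyyvywvxz$zvw
Original string S is at sorted index 12

Answer: zyyyyyvywvxz$zvw
12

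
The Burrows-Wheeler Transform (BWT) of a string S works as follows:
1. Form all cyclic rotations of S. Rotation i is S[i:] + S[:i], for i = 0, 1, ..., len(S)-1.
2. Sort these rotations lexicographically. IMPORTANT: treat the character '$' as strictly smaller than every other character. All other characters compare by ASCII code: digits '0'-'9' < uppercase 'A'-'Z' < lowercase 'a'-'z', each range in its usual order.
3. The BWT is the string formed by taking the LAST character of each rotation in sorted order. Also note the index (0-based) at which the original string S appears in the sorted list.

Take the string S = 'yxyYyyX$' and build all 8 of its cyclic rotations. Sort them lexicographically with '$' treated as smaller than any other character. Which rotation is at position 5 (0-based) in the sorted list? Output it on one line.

Answer: yYyyX$yx

Derivation:
All 8 rotations (rotation i = S[i:]+S[:i]):
  rot[0] = yxyYyyX$
  rot[1] = xyYyyX$y
  rot[2] = yYyyX$yx
  rot[3] = YyyX$yxy
  rot[4] = yyX$yxyY
  rot[5] = yX$yxyYy
  rot[6] = X$yxyYyy
  rot[7] = $yxyYyyX
Sorted (with $ < everything):
  sorted[0] = $yxyYyyX
  sorted[1] = X$yxyYyy
  sorted[2] = YyyX$yxy
  sorted[3] = xyYyyX$y
  sorted[4] = yX$yxyYy
  sorted[5] = yYyyX$yx
  sorted[6] = yxyYyyX$
  sorted[7] = yyX$yxyY
sorted[5] = yYyyX$yx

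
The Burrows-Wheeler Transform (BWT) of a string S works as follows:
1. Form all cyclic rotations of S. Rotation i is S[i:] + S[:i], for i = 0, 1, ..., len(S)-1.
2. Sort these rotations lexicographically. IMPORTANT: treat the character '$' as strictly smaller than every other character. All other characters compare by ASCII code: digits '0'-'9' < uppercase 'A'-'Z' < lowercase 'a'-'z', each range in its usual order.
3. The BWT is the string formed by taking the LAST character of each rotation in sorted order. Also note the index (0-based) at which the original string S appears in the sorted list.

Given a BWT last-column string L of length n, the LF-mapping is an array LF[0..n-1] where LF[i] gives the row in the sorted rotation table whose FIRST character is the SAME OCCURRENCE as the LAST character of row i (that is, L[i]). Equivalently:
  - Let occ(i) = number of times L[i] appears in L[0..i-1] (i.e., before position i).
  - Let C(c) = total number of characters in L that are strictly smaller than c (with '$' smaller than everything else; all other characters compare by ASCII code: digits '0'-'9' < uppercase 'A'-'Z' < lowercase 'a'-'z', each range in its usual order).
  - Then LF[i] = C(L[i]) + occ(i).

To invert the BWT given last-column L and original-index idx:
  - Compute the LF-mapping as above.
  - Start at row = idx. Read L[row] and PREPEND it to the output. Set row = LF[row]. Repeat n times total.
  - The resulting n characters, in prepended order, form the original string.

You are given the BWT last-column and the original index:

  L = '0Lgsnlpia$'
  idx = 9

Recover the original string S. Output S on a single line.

LF mapping: 1 2 4 9 7 6 8 5 3 0
Walk LF starting at row 9, prepending L[row]:
  step 1: row=9, L[9]='$', prepend. Next row=LF[9]=0
  step 2: row=0, L[0]='0', prepend. Next row=LF[0]=1
  step 3: row=1, L[1]='L', prepend. Next row=LF[1]=2
  step 4: row=2, L[2]='g', prepend. Next row=LF[2]=4
  step 5: row=4, L[4]='n', prepend. Next row=LF[4]=7
  step 6: row=7, L[7]='i', prepend. Next row=LF[7]=5
  step 7: row=5, L[5]='l', prepend. Next row=LF[5]=6
  step 8: row=6, L[6]='p', prepend. Next row=LF[6]=8
  step 9: row=8, L[8]='a', prepend. Next row=LF[8]=3
  step 10: row=3, L[3]='s', prepend. Next row=LF[3]=9
Reversed output: saplingL0$

Answer: saplingL0$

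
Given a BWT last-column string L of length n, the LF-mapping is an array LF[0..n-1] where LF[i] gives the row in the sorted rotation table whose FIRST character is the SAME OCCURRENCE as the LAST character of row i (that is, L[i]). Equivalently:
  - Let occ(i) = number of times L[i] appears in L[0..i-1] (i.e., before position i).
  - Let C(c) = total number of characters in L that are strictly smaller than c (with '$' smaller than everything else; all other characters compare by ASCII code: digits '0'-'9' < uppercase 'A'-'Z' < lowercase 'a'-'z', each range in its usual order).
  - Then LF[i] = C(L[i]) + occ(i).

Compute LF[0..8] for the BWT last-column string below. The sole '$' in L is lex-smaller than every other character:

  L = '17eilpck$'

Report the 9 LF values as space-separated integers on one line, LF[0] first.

Char counts: '$':1, '1':1, '7':1, 'c':1, 'e':1, 'i':1, 'k':1, 'l':1, 'p':1
C (first-col start): C('$')=0, C('1')=1, C('7')=2, C('c')=3, C('e')=4, C('i')=5, C('k')=6, C('l')=7, C('p')=8
L[0]='1': occ=0, LF[0]=C('1')+0=1+0=1
L[1]='7': occ=0, LF[1]=C('7')+0=2+0=2
L[2]='e': occ=0, LF[2]=C('e')+0=4+0=4
L[3]='i': occ=0, LF[3]=C('i')+0=5+0=5
L[4]='l': occ=0, LF[4]=C('l')+0=7+0=7
L[5]='p': occ=0, LF[5]=C('p')+0=8+0=8
L[6]='c': occ=0, LF[6]=C('c')+0=3+0=3
L[7]='k': occ=0, LF[7]=C('k')+0=6+0=6
L[8]='$': occ=0, LF[8]=C('$')+0=0+0=0

Answer: 1 2 4 5 7 8 3 6 0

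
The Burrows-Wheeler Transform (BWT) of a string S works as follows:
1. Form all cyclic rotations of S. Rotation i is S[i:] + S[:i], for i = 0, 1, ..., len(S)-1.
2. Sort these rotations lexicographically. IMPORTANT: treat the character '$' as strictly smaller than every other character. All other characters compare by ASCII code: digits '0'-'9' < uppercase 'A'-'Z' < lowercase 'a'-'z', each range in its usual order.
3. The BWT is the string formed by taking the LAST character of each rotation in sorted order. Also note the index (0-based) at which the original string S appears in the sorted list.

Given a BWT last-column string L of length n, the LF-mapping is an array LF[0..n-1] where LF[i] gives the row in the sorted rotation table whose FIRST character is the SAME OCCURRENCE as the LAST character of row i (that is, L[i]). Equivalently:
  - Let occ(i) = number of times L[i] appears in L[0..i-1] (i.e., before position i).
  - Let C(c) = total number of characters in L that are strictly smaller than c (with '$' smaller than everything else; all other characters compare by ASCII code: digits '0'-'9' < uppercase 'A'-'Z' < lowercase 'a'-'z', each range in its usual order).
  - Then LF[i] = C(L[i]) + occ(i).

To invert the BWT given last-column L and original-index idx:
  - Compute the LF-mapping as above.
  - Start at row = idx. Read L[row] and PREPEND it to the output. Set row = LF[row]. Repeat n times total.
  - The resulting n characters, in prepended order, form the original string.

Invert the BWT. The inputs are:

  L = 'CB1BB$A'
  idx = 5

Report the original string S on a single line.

Answer: BBB1AC$

Derivation:
LF mapping: 6 3 1 4 5 0 2
Walk LF starting at row 5, prepending L[row]:
  step 1: row=5, L[5]='$', prepend. Next row=LF[5]=0
  step 2: row=0, L[0]='C', prepend. Next row=LF[0]=6
  step 3: row=6, L[6]='A', prepend. Next row=LF[6]=2
  step 4: row=2, L[2]='1', prepend. Next row=LF[2]=1
  step 5: row=1, L[1]='B', prepend. Next row=LF[1]=3
  step 6: row=3, L[3]='B', prepend. Next row=LF[3]=4
  step 7: row=4, L[4]='B', prepend. Next row=LF[4]=5
Reversed output: BBB1AC$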